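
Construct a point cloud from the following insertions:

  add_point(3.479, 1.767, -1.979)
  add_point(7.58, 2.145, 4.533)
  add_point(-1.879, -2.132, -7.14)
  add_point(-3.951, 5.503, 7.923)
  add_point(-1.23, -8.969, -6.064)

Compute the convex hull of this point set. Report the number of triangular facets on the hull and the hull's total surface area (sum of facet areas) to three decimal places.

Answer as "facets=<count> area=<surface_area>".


Points on the hull: [0, 1, 2, 3, 4] (5 of 5).

Per-facet area ½‖(b−a)×(c−a)‖:
  f1: (p4, p1, p3) → 109.5540
  f2: (p2, p4, p3) → 56.1129
  f3: (p0, p1, p3) → 46.5620
  f4: (p0, p2, p3) → 52.7433
  f5: (p0, p4, p1) → 40.7822
  f6: (p0, p2, p4) → 27.8314
Σ area = 333.586

Check V−E+F: 5 − 9 + 6 = 2.

facets=6 area=333.586


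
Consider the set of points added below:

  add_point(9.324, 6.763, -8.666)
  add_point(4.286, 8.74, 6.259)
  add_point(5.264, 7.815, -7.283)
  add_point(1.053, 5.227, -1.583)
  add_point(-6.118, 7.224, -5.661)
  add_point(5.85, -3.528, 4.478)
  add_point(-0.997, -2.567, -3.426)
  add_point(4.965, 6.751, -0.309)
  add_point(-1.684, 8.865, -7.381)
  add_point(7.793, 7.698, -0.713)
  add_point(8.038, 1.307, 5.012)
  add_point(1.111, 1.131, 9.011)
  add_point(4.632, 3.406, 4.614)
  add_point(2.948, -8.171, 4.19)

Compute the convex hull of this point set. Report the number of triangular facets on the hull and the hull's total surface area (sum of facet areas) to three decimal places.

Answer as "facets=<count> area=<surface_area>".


facets=18 area=696.872

11 of the 14 inputs are extreme points: [0, 1, 2, 4, 5, 6, 8, 9, 10, 11, 13].

Area of each hull facet:
  f1: (p11, p13, p4) → 92.8288
  f2: (p1, p11, p4) → 68.8257
  f3: (p6, p13, p4) → 34.8534
  f4: (p6, p13, p0) → 71.6797
  f5: (p8, p1, p4) → 37.4295
  f6: (p8, p6, p4) → 28.3235
  f7: (p8, p6, p0) → 67.0400
  f8: (p10, p1, p11) → 30.2352
  f9: (p10, p9, p1) → 29.6573
  f10: (p10, p9, p0) → 28.9928
  f11: (p2, p8, p1) → 47.7097
  f12: (p2, p9, p1) → 20.7241
  f13: (p2, p8, p0) → 5.2877
  f14: (p2, p9, p0) → 15.5334
  f15: (p5, p11, p13) → 21.5698
  f16: (p5, p10, p11) → 20.1776
  f17: (p5, p13, p0) → 38.1308
  f18: (p5, p10, p0) → 37.8728
Σ area = 696.872

Euler characteristic 11−27+18 = 2 ✓


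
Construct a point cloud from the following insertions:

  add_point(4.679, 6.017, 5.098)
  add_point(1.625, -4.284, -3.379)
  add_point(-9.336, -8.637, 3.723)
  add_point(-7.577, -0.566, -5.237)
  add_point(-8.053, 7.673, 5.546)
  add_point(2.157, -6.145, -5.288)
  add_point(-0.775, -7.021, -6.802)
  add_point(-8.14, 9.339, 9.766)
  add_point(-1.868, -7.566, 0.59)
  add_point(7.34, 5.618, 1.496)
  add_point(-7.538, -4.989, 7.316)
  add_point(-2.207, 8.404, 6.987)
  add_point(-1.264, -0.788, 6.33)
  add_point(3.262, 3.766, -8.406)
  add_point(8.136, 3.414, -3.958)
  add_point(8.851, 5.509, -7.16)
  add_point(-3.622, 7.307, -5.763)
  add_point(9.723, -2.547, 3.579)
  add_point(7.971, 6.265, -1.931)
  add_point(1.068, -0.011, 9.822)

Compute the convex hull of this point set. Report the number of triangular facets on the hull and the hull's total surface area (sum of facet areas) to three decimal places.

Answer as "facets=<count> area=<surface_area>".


Points on the hull: [0, 2, 3, 4, 5, 6, 7, 8, 9, 10, 11, 13, 15, 16, 17, 18, 19] (17 of 20).

Facet areas (half cross-product norm):
  f1: (p3, p6, p2) → 56.4395
  f2: (p3, p6, p13) → 51.5984
  f3: (p8, p17, p2) → 33.2597
  f4: (p8, p6, p2) → 26.1153
  f5: (p5, p8, p17) → 43.5286
  f6: (p5, p8, p6) → 12.2261
  f7: (p10, p17, p2) → 46.5249
  f8: (p10, p19, p17) → 51.2643
  f9: (p10, p7, p2) → 25.6646
  f10: (p10, p19, p7) → 65.2403
  f11: (p16, p3, p13) → 36.0978
  f12: (p0, p19, p7) → 54.3136
  f13: (p0, p19, p17) → 40.4946
  f14: (p4, p16, p7) → 12.9132
  f15: (p4, p16, p3) → 52.6289
  f16: (p4, p7, p2) → 33.0612
  f17: (p4, p3, p2) → 81.2794
  f18: (p15, p16, p13) → 19.7218
  f19: (p15, p16, p18) → 32.5046
  f20: (p15, p18, p17) → 26.2775
  f21: (p15, p6, p13) → 28.7022
  f22: (p15, p5, p6) → 18.8227
  f23: (p15, p5, p17) → 73.5327
  f24: (p11, p0, p7) → 6.0459
  f25: (p11, p0, p18) → 23.2829
  f26: (p11, p16, p7) → 40.2266
  f27: (p11, p16, p18) → 72.0794
  f28: (p9, p18, p17) → 14.5263
  f29: (p9, p0, p17) → 19.6580
  f30: (p9, p0, p18) → 4.0138
Σ area = 1102.045

Euler: V−E+F = 17−45+30 = 2.

facets=30 area=1102.045


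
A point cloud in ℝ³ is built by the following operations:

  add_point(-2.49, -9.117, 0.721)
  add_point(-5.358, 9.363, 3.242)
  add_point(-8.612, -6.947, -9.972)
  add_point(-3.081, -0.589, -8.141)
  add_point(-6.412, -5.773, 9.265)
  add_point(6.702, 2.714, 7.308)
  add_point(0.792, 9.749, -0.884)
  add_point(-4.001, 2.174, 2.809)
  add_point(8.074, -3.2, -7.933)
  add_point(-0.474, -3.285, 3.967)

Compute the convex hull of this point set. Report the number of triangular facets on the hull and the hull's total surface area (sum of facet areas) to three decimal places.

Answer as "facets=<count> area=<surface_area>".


facets=12 area=946.703

Points on the hull: [0, 1, 2, 3, 4, 5, 6, 8] (8 of 10).

Triangle areas on the boundary:
  f1: (p5, p6, p8) → 93.7244
  f2: (p3, p8, p2) → 43.8632
  f3: (p3, p6, p8) → 75.1697
  f4: (p0, p8, p2) → 90.8491
  f5: (p0, p4, p2) → 54.7113
  f6: (p0, p5, p8) → 108.6357
  f7: (p0, p5, p4) → 75.9831
  f8: (p1, p4, p2) → 150.9142
  f9: (p1, p3, p2) → 55.3892
  f10: (p1, p3, p6) → 48.9751
  f11: (p1, p5, p6) → 45.6435
  f12: (p1, p5, p4) → 102.8442
Σ area = 946.703

Euler: V−E+F = 8−18+12 = 2.


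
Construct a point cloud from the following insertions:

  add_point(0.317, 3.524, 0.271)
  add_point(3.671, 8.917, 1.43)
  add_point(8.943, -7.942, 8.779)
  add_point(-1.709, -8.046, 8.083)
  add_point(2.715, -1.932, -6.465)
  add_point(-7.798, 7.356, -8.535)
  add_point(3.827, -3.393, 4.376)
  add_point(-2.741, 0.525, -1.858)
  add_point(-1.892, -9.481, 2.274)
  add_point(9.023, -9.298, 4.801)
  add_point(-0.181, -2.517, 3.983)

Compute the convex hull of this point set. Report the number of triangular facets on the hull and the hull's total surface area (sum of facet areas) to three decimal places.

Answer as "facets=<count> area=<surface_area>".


facets=10 area=737.996

7 of the 11 inputs are extreme points: [1, 2, 3, 4, 5, 8, 9].

Facet areas (half cross-product norm):
  f1: (p4, p1, p5) → 87.8243
  f2: (p4, p1, p9) → 99.6958
  f3: (p4, p8, p5) → 85.8790
  f4: (p4, p8, p9) → 68.0691
  f5: (p3, p1, p5) → 144.6738
  f6: (p3, p8, p5) → 59.2020
  f7: (p3, p8, p9) → 32.4525
  f8: (p2, p1, p9) → 40.1003
  f9: (p2, p3, p9) → 22.4132
  f10: (p2, p3, p1) → 97.6859
Σ area = 737.996

Euler: V−E+F = 7−15+10 = 2.


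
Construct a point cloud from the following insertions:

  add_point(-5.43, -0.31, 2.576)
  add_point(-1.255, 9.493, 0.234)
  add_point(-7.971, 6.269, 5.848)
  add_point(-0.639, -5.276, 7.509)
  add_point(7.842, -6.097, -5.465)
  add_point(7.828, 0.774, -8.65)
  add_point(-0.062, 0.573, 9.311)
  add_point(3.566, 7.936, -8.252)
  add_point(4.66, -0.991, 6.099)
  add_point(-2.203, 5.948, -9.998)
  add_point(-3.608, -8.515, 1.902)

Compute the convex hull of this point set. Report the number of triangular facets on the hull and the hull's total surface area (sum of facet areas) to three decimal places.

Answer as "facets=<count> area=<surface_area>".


facets=16 area=831.569

10 of the 11 inputs are extreme points: [1, 2, 3, 4, 5, 6, 7, 8, 9, 10].

Per-facet area ½‖(b−a)×(c−a)‖:
  f1: (p9, p10, p2) → 125.9710
  f2: (p9, p10, p4) → 109.7850
  f3: (p3, p10, p4) → 49.2524
  f4: (p3, p8, p4) → 45.0048
  f5: (p3, p6, p8) → 17.1453
  f6: (p3, p10, p2) → 48.9686
  f7: (p3, p6, p2) → 29.7339
  f8: (p5, p8, p4) → 49.3533
  f9: (p5, p7, p8) → 63.2738
  f10: (p5, p9, p4) → 38.1182
  f11: (p5, p7, p9) → 26.0342
  f12: (p1, p6, p8) → 37.5387
  f13: (p1, p7, p8) → 66.1238
  f14: (p1, p6, p2) → 47.6322
  f15: (p1, p9, p2) → 46.6634
  f16: (p1, p7, p9) → 30.9704
Σ area = 831.569

Check V−E+F: 10 − 24 + 16 = 2.


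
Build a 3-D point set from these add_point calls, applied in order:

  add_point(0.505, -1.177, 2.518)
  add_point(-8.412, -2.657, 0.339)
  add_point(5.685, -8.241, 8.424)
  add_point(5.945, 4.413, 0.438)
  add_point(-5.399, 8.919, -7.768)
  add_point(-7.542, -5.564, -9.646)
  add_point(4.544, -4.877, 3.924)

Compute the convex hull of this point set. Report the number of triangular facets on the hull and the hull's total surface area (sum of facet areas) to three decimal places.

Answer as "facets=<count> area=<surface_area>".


facets=10 area=618.231

Hull vertices (7/7): indices [0, 1, 2, 3, 4, 5, 6].

Per-facet area ½‖(b−a)×(c−a)‖:
  f1: (p5, p2, p1) → 85.7751
  f2: (p4, p3, p1) → 97.5051
  f3: (p4, p5, p1) → 71.1490
  f4: (p4, p5, p3) → 107.7970
  f5: (p0, p3, p1) → 26.9438
  f6: (p0, p2, p1) → 42.6811
  f7: (p0, p2, p3) → 40.9786
  f8: (p6, p2, p3) → 17.6415
  f9: (p6, p5, p3) → 90.3215
  f10: (p6, p5, p2) → 37.4384
Σ area = 618.231

Euler characteristic 7−15+10 = 2 ✓


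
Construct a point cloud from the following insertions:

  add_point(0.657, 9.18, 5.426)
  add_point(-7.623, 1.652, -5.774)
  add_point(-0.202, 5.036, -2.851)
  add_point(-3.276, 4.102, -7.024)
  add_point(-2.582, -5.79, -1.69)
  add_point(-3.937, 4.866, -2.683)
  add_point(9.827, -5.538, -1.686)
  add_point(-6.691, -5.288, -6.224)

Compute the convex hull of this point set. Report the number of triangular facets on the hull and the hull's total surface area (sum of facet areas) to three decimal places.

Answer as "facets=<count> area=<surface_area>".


facets=12 area=479.744

Extreme-point indices: [0, 1, 2, 3, 4, 5, 6, 7] — 8 of 8 on the boundary.

Area of each hull facet:
  f1: (p4, p0, p6) → 102.4735
  f2: (p7, p4, p6) → 28.3624
  f3: (p7, p3, p1) → 16.9509
  f4: (p7, p3, p6) → 82.0761
  f5: (p7, p0, p1) → 49.7109
  f6: (p7, p4, p0) → 48.2254
  f7: (p5, p0, p1) → 10.1175
  f8: (p5, p3, p1) → 11.0038
  f9: (p5, p3, p0) → 14.4718
  f10: (p2, p0, p6) → 66.7431
  f11: (p2, p3, p6) → 36.2700
  f12: (p2, p3, p0) → 13.3391
Σ area = 479.744

Euler characteristic 8−18+12 = 2 ✓


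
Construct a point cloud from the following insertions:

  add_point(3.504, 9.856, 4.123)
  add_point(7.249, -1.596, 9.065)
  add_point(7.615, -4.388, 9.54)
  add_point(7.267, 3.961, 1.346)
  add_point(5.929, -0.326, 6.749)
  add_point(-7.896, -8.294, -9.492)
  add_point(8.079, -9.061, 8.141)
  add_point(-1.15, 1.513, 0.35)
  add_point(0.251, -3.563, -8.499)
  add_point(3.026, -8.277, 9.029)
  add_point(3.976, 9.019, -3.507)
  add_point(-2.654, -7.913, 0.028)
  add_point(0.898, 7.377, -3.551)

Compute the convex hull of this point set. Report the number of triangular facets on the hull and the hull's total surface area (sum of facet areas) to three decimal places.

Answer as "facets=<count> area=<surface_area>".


facets=20 area=793.252

12 of the 13 inputs are extreme points: [0, 1, 2, 3, 5, 6, 7, 8, 9, 10, 11, 12].

Area of each hull facet:
  f1: (p8, p6, p5) → 86.7661
  f2: (p9, p6, p5) → 52.3285
  f3: (p9, p2, p6) → 12.1876
  f4: (p3, p8, p6) → 103.9633
  f5: (p3, p2, p6) → 25.1024
  f6: (p7, p0, p5) → 25.3097
  f7: (p7, p9, p0) → 68.9715
  f8: (p1, p9, p0) → 41.6306
  f9: (p1, p9, p2) → 7.3714
  f10: (p1, p3, p0) → 35.3399
  f11: (p1, p3, p2) → 9.6181
  f12: (p10, p3, p0) → 25.3493
  f13: (p10, p3, p8) → 52.6355
  f14: (p10, p8, p5) → 46.6252
  f15: (p11, p9, p5) → 5.2819
  f16: (p11, p7, p5) → 51.4177
  f17: (p11, p7, p9) → 50.6972
  f18: (p12, p0, p5) → 59.5896
  f19: (p12, p10, p5) → 19.6514
  f20: (p12, p10, p0) → 13.4145
Σ area = 793.252

Euler: V−E+F = 12−30+20 = 2.


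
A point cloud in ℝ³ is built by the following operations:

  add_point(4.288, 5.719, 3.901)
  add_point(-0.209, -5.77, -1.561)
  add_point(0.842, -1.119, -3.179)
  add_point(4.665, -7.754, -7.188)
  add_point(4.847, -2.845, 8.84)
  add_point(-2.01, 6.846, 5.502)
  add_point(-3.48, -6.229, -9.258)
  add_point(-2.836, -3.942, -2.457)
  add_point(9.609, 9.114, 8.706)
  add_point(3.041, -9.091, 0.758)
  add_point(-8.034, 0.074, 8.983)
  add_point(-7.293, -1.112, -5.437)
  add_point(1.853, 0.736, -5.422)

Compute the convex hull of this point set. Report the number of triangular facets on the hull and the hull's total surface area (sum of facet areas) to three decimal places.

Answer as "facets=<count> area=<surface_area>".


Extreme-point indices: [3, 4, 5, 6, 8, 9, 10, 11, 12] — 9 of 13 on the boundary.

Triangle areas on the boundary:
  f1: (p6, p9, p10) → 101.4534
  f2: (p3, p6, p9) → 35.0044
  f3: (p4, p8, p10) → 83.9803
  f4: (p4, p9, p10) → 68.4758
  f5: (p4, p3, p8) → 104.0098
  f6: (p4, p3, p9) → 33.4186
  f7: (p5, p8, p10) → 46.5649
  f8: (p12, p5, p8) → 80.3009
  f9: (p12, p3, p8) → 74.0012
  f10: (p12, p3, p6) → 35.4478
  f11: (p11, p12, p6) → 32.3014
  f12: (p11, p12, p5) → 59.9359
  f13: (p11, p6, p10) → 43.3494
  f14: (p11, p5, p10) → 66.3541
Σ area = 864.598

Check V−E+F: 9 − 21 + 14 = 2.

facets=14 area=864.598


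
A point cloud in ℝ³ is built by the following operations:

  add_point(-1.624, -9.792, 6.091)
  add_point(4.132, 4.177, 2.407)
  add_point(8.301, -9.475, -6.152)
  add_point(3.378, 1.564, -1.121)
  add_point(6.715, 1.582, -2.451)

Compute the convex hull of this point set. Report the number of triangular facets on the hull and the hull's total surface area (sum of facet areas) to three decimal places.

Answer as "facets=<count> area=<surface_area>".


facets=6 area=284.028

Hull vertices (5/5): indices [0, 1, 2, 3, 4].

Per-facet area ½‖(b−a)×(c−a)‖:
  f1: (p1, p2, p0) → 110.3623
  f2: (p3, p2, p0) → 88.2531
  f3: (p3, p1, p0) → 31.7155
  f4: (p4, p1, p2) → 25.2326
  f5: (p4, p3, p2) → 20.5342
  f6: (p4, p3, p1) → 7.9300
Σ area = 284.028

Euler characteristic 5−9+6 = 2 ✓


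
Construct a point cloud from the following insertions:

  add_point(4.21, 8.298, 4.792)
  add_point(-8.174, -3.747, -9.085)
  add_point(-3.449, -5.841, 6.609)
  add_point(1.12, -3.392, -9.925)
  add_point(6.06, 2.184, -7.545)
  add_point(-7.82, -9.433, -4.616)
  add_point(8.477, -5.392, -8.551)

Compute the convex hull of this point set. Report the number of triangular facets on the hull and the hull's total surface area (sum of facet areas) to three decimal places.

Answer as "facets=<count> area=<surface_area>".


facets=10 area=707.194

Extreme-point indices: [0, 1, 2, 3, 4, 5, 6] — 7 of 7 on the boundary.

Per-facet area ½‖(b−a)×(c−a)‖:
  f1: (p2, p0, p1) → 133.2417
  f2: (p2, p0, p6) → 143.0036
  f3: (p5, p2, p1) → 42.7351
  f4: (p5, p2, p6) → 106.3766
  f5: (p4, p0, p1) → 106.6704
  f6: (p4, p0, p6) → 45.8421
  f7: (p3, p4, p1) → 28.4060
  f8: (p3, p4, p6) → 26.7410
  f9: (p3, p5, p1) → 33.7864
  f10: (p3, p5, p6) → 40.3906
Σ area = 707.194

Euler: V−E+F = 7−15+10 = 2.


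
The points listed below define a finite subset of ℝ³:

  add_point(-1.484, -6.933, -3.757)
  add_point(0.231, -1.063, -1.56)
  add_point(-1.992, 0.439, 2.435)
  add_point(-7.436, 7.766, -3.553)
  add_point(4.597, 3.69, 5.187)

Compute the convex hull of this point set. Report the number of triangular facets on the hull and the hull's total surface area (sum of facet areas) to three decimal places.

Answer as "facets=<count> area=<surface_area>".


Points on the hull: [0, 1, 2, 3, 4] (5 of 5).

Per-facet area ½‖(b−a)×(c−a)‖:
  f1: (p1, p4, p3) → 55.3206
  f2: (p1, p0, p3) → 34.5142
  f3: (p1, p0, p4) → 17.0280
  f4: (p2, p4, p3) → 40.3806
  f5: (p2, p0, p3) → 51.6935
  f6: (p2, p0, p4) → 32.7995
Σ area = 231.736

Check V−E+F: 5 − 9 + 6 = 2.

facets=6 area=231.736


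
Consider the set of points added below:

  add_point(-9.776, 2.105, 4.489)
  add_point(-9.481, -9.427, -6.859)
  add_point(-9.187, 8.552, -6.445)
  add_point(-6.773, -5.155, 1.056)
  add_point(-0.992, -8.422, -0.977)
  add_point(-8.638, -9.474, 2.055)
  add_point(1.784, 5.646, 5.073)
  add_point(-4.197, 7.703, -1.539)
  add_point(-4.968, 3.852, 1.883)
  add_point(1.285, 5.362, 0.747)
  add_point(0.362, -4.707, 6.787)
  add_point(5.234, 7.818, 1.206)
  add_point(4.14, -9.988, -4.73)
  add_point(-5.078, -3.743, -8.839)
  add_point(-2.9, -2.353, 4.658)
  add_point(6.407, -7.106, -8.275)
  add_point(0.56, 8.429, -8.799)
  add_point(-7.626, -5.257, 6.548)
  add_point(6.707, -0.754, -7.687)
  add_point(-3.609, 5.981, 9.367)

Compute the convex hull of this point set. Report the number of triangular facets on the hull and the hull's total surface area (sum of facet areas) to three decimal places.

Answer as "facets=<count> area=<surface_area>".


Extreme-point indices: [0, 1, 2, 5, 6, 10, 11, 12, 13, 15, 16, 17, 18, 19] — 14 of 20 on the boundary.

Triangle areas on the boundary:
  f1: (p19, p2, p0) → 54.3084
  f2: (p16, p2, p13) → 61.7413
  f3: (p16, p15, p18) → 21.8711
  f4: (p16, p15, p13) → 79.4668
  f5: (p11, p15, p18) → 26.4654
  f6: (p11, p16, p18) → 57.0543
  f7: (p11, p19, p2) → 94.2160
  f8: (p11, p16, p2) → 54.3437
  f9: (p1, p5, p12) → 59.8617
  f10: (p1, p15, p12) → 33.4689
  f11: (p1, p15, p13) → 42.0186
  f12: (p1, p2, p13) → 43.1592
  f13: (p1, p2, p0) → 99.7355
  f14: (p1, p5, p0) → 52.2494
  f15: (p17, p19, p0) → 34.7091
  f16: (p17, p5, p0) → 22.7713
  f17: (p10, p17, p19) → 45.0909
  f18: (p10, p15, p12) → 29.0657
  f19: (p10, p11, p15) → 111.8381
  f20: (p10, p5, p12) → 70.6394
  f21: (p10, p17, p5) → 24.3437
  f22: (p6, p11, p19) → 8.8732
  f23: (p6, p10, p19) → 36.0845
  f24: (p6, p10, p11) → 24.4101
Σ area = 1187.786

Check V−E+F: 14 − 36 + 24 = 2.

facets=24 area=1187.786


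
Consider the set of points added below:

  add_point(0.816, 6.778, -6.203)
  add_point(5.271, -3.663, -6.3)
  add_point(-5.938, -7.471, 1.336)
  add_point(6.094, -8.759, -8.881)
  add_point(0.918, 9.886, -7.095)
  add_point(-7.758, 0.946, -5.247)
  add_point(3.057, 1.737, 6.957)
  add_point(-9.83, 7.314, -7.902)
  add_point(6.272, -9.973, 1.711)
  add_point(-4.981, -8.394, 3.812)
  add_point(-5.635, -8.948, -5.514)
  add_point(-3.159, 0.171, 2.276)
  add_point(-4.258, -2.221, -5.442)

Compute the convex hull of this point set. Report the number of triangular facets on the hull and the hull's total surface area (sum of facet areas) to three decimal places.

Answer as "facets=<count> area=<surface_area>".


Hull vertices (10/13): indices [1, 2, 3, 4, 6, 7, 8, 9, 10, 11].

Per-facet area ½‖(b−a)×(c−a)‖:
  f1: (p6, p4, p7) → 90.5289
  f2: (p3, p4, p7) → 107.6187
  f3: (p9, p6, p8) → 69.0132
  f4: (p1, p6, p8) → 65.4622
  f5: (p1, p3, p8) → 28.9214
  f6: (p1, p6, p4) → 96.6983
  f7: (p1, p3, p4) → 21.1289
  f8: (p11, p6, p7) → 40.2265
  f9: (p11, p9, p7) → 53.7519
  f10: (p11, p9, p6) → 34.1749
  f11: (p2, p9, p7) → 15.0052
  f12: (p10, p3, p8) → 62.8317
  f13: (p10, p9, p8) → 53.7135
  f14: (p10, p2, p9) → 6.2099
  f15: (p10, p3, p7) → 101.7444
  f16: (p10, p2, p7) → 59.3222
Σ area = 906.352

Euler characteristic 10−24+16 = 2 ✓

facets=16 area=906.352


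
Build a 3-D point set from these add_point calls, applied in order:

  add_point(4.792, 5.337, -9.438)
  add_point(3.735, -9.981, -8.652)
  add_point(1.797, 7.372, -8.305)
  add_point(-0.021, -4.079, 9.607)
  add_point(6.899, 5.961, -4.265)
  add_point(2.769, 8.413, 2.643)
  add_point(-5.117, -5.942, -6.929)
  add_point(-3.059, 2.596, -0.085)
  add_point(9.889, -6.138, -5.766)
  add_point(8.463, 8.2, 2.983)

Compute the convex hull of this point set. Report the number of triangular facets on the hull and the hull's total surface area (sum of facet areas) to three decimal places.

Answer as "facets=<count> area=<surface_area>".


10 of the 10 inputs are extreme points: [0, 1, 2, 3, 4, 5, 6, 7, 8, 9].

Per-facet area ½‖(b−a)×(c−a)‖:
  f1: (p1, p3, p6) → 85.8640
  f2: (p1, p3, p8) → 71.7272
  f3: (p1, p0, p6) → 71.5238
  f4: (p1, p0, p8) → 51.0628
  f5: (p7, p3, p6) → 67.2126
  f6: (p7, p3, p5) → 52.6472
  f7: (p9, p3, p8) → 127.0114
  f8: (p9, p3, p5) → 41.2323
  f9: (p2, p7, p5) → 43.1334
  f10: (p2, p9, p5) → 31.1840
  f11: (p2, p9, p0) → 24.7667
  f12: (p2, p0, p6) → 28.4770
  f13: (p2, p7, p6) → 59.3671
  f14: (p4, p0, p8) → 34.9874
  f15: (p4, p9, p8) → 45.6760
  f16: (p4, p9, p0) → 5.3713
Σ area = 841.244

Euler: V−E+F = 10−24+16 = 2.

facets=16 area=841.244


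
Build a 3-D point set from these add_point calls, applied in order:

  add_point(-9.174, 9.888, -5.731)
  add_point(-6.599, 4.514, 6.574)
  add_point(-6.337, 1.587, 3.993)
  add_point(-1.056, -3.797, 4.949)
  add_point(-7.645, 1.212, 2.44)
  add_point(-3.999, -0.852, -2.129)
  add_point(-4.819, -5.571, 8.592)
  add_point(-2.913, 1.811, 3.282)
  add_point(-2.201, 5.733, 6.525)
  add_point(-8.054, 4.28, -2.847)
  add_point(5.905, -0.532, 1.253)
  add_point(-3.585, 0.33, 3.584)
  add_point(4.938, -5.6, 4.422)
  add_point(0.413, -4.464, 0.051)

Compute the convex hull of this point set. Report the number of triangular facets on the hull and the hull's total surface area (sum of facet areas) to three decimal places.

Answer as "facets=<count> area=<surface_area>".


facets=16 area=518.514

Hull vertices (10/14): indices [0, 1, 4, 5, 6, 8, 9, 10, 12, 13].

Triangle areas on the boundary:
  f1: (p8, p10, p0) → 84.2099
  f2: (p8, p12, p10) → 34.6953
  f3: (p8, p12, p6) → 60.1966
  f4: (p13, p12, p10) → 17.7933
  f5: (p13, p12, p6) → 31.3368
  f6: (p1, p8, p0) → 31.1302
  f7: (p1, p8, p6) → 23.7099
  f8: (p5, p10, p0) → 57.8879
  f9: (p5, p13, p10) → 19.9623
  f10: (p5, p13, p6) → 30.7569
  f11: (p9, p5, p0) → 11.4393
  f12: (p9, p5, p6) → 35.8897
  f13: (p4, p1, p6) → 25.6688
  f14: (p4, p9, p6) → 10.9283
  f15: (p4, p1, p0) → 32.2266
  f16: (p4, p9, p0) → 10.6828
Σ area = 518.514

Euler characteristic 10−24+16 = 2 ✓


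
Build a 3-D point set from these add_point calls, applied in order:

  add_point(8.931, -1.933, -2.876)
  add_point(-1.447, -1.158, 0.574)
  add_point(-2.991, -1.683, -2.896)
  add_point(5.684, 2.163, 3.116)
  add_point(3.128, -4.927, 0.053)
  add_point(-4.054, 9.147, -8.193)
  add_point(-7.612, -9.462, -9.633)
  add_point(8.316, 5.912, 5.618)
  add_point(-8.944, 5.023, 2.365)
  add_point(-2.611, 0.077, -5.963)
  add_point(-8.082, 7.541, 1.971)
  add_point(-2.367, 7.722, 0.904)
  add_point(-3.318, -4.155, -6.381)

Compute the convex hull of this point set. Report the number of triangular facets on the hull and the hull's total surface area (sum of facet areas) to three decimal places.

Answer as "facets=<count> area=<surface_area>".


Extreme-point indices: [0, 4, 5, 6, 7, 8, 10, 11] — 8 of 13 on the boundary.

Per-facet area ½‖(b−a)×(c−a)‖:
  f1: (p5, p6, p8) → 110.4378
  f2: (p5, p6, p0) → 151.8197
  f3: (p4, p6, p8) → 115.7485
  f4: (p4, p6, p0) → 48.7523
  f5: (p10, p5, p8) → 13.7039
  f6: (p10, p11, p5) → 27.2245
  f7: (p7, p4, p0) → 41.3588
  f8: (p7, p5, p0) → 100.4745
  f9: (p7, p11, p5) → 45.2914
  f10: (p7, p4, p8) → 100.6013
  f11: (p7, p10, p8) → 22.2936
  f12: (p7, p10, p11) → 20.1358
Σ area = 797.842

Check V−E+F: 8 − 18 + 12 = 2.

facets=12 area=797.842


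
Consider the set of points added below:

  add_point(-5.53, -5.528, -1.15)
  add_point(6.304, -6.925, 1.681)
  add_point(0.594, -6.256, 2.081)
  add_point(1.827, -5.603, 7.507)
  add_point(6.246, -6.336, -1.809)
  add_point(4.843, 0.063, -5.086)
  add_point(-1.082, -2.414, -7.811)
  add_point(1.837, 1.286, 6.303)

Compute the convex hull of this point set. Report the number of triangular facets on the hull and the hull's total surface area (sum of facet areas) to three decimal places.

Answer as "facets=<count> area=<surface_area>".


facets=12 area=349.747

Points on the hull: [0, 1, 2, 3, 4, 5, 6, 7] (8 of 8).

Per-facet area ½‖(b−a)×(c−a)‖:
  f1: (p6, p7, p0) → 53.6664
  f2: (p5, p7, p1) → 48.6229
  f3: (p5, p6, p7) → 40.4997
  f4: (p3, p7, p0) → 39.3533
  f5: (p3, p7, p1) → 26.0846
  f6: (p4, p1, p0) → 20.9163
  f7: (p4, p6, p0) → 42.9478
  f8: (p4, p5, p1) → 10.4716
  f9: (p4, p5, p6) → 25.5404
  f10: (p2, p1, p0) → 10.5211
  f11: (p2, p3, p0) → 15.1325
  f12: (p2, p3, p1) → 15.9906
Σ area = 349.747

Check V−E+F: 8 − 18 + 12 = 2.


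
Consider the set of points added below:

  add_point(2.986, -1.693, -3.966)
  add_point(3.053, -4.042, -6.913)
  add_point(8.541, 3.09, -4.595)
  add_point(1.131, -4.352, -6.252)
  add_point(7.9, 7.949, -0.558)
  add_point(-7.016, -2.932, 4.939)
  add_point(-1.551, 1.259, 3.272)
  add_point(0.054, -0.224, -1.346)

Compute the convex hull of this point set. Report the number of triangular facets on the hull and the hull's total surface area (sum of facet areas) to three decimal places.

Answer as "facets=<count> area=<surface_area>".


facets=12 area=289.278

Extreme-point indices: [0, 1, 2, 3, 4, 5, 6, 7] — 8 of 8 on the boundary.

Area of each hull facet:
  f1: (p3, p4, p2) → 27.8649
  f2: (p1, p3, p5) → 8.7610
  f3: (p1, p3, p2) → 7.7298
  f4: (p6, p2, p5) → 25.6054
  f5: (p6, p4, p5) → 3.8758
  f6: (p6, p4, p2) → 38.3291
  f7: (p7, p4, p5) → 42.4542
  f8: (p7, p3, p5) → 28.9345
  f9: (p7, p3, p4) → 33.9185
  f10: (p0, p2, p5) → 36.3662
  f11: (p0, p1, p5) → 22.3247
  f12: (p0, p1, p2) → 13.1137
Σ area = 289.278

Euler: V−E+F = 8−18+12 = 2.


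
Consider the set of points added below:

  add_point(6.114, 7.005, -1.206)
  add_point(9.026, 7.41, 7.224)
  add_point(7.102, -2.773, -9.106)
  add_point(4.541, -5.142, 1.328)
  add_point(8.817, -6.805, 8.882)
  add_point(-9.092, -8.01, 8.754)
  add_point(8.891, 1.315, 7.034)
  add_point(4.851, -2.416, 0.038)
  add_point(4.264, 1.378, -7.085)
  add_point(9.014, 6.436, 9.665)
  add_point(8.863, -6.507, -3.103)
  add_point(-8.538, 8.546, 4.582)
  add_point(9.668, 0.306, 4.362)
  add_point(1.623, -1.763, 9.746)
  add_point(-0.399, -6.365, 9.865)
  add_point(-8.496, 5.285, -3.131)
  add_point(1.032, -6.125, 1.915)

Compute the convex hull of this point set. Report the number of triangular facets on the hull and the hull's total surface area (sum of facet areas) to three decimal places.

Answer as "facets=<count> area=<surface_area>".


facets=22 area=1160.425

13 of the 17 inputs are extreme points: [0, 1, 2, 4, 5, 8, 9, 10, 11, 12, 13, 14, 15].

Area of each hull facet:
  f1: (p9, p11, p5) → 155.3899
  f2: (p10, p2, p5) → 75.2561
  f3: (p10, p2, p12) → 35.4398
  f4: (p15, p11, p5) → 70.6914
  f5: (p15, p2, p5) → 164.9060
  f6: (p4, p9, p12) → 33.0878
  f7: (p4, p10, p5) → 107.5990
  f8: (p4, p10, p12) → 42.2357
  f9: (p0, p15, p11) → 61.3233
  f10: (p14, p4, p5) → 13.3656
  f11: (p14, p4, p9) → 61.4974
  f12: (p8, p15, p2) → 22.5751
  f13: (p8, p0, p2) → 16.9278
  f14: (p8, p0, p15) → 57.0622
  f15: (p1, p2, p12) → 45.3029
  f16: (p1, p0, p2) → 44.9798
  f17: (p1, p9, p12) → 10.0996
  f18: (p1, p9, p11) → 23.0979
  f19: (p1, p0, p11) → 70.5797
  f20: (p13, p9, p5) → 21.6746
  f21: (p13, p14, p5) → 18.6031
  f22: (p13, p14, p9) → 8.7301
Σ area = 1160.425

Euler: V−E+F = 13−33+22 = 2.


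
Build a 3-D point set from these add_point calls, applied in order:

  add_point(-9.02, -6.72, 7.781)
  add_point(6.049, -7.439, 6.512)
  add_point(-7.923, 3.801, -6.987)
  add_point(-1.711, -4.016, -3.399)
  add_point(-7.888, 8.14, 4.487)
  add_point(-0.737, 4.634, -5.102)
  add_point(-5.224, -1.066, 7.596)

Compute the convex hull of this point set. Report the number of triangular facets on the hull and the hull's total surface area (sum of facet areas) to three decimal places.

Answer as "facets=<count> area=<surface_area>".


facets=10 area=611.694

Extreme-point indices: [0, 1, 2, 3, 4, 5, 6] — 7 of 7 on the boundary.

Triangle areas on the boundary:
  f1: (p2, p4, p0) → 92.6562
  f2: (p5, p4, p1) → 112.1828
  f3: (p5, p2, p4) → 44.0448
  f4: (p6, p1, p0) → 44.1280
  f5: (p6, p4, p0) → 26.9444
  f6: (p6, p4, p1) → 49.6519
  f7: (p3, p1, p0) → 83.0530
  f8: (p3, p2, p0) → 71.8603
  f9: (p3, p5, p1) → 54.4781
  f10: (p3, p5, p2) → 32.6945
Σ area = 611.694

Euler characteristic 7−15+10 = 2 ✓


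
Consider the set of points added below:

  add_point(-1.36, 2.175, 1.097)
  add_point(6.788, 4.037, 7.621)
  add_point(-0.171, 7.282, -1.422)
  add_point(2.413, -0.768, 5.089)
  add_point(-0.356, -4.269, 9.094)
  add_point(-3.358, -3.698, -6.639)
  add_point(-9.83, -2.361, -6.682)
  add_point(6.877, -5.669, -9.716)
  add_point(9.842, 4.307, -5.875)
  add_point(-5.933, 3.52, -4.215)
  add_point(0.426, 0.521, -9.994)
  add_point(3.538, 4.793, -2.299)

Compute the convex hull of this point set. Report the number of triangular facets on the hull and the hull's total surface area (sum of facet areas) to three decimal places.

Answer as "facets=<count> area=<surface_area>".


Points on the hull: [1, 2, 4, 5, 6, 7, 8, 9, 10] (9 of 12).

Facet areas (half cross-product norm):
  f1: (p10, p7, p6) → 43.9064
  f2: (p10, p7, p8) → 45.0537
  f3: (p10, p2, p8) → 53.1146
  f4: (p5, p7, p6) → 10.4018
  f5: (p5, p4, p6) → 51.9216
  f6: (p5, p4, p7) → 86.6943
  f7: (p1, p2, p8) → 64.4594
  f8: (p1, p2, p4) → 65.3987
  f9: (p1, p7, p8) → 74.1029
  f10: (p1, p4, p7) → 106.3920
  f11: (p9, p10, p6) → 33.8233
  f12: (p9, p10, p2) → 33.4788
  f13: (p9, p4, p6) → 61.1223
  f14: (p9, p2, p4) → 57.5123
Σ area = 787.382

Euler characteristic 9−21+14 = 2 ✓

facets=14 area=787.382


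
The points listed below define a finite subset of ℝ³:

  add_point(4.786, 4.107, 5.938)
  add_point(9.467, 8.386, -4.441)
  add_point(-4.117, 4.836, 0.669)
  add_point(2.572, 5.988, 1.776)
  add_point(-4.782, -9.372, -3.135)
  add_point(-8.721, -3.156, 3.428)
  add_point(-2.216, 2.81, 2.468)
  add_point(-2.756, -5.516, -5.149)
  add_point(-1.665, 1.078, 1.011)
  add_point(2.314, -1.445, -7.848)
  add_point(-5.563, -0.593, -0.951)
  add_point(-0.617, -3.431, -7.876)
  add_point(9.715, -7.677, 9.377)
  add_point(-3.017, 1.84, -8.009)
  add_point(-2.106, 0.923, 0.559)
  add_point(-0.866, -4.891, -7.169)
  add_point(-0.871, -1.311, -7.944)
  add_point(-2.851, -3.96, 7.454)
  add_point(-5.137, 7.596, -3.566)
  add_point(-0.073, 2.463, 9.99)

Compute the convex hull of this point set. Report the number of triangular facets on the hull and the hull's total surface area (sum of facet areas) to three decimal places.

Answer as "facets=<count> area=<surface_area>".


Hull vertices (14/20): indices [0, 1, 3, 4, 5, 9, 11, 12, 13, 15, 16, 17, 18, 19].

Per-facet area ½‖(b−a)×(c−a)‖:
  f1: (p13, p4, p5) → 58.9262
  f2: (p17, p19, p5) → 24.4281
  f3: (p17, p19, p12) → 48.6458
  f4: (p17, p4, p5) → 35.3060
  f5: (p17, p4, p12) → 78.8359
  f6: (p0, p1, p12) → 74.0161
  f7: (p0, p19, p12) → 42.9818
  f8: (p9, p13, p1) → 39.4157
  f9: (p9, p1, p12) → 122.1561
  f10: (p18, p13, p1) → 53.3771
  f11: (p18, p19, p5) → 78.1515
  f12: (p18, p13, p5) → 49.0812
  f13: (p11, p13, p4) → 22.5794
  f14: (p3, p18, p1) → 44.9075
  f15: (p3, p18, p19) → 41.8867
  f16: (p3, p0, p1) → 23.1302
  f17: (p3, p0, p19) → 15.9392
  f18: (p16, p9, p13) → 4.8764
  f19: (p16, p11, p13) → 1.8761
  f20: (p16, p11, p9) → 3.3619
  f21: (p15, p4, p12) → 68.7569
  f22: (p15, p11, p4) → 2.8149
  f23: (p15, p9, p12) → 46.5538
  f24: (p15, p11, p9) → 2.2768
Σ area = 984.281

Check V−E+F: 14 − 36 + 24 = 2.

facets=24 area=984.281


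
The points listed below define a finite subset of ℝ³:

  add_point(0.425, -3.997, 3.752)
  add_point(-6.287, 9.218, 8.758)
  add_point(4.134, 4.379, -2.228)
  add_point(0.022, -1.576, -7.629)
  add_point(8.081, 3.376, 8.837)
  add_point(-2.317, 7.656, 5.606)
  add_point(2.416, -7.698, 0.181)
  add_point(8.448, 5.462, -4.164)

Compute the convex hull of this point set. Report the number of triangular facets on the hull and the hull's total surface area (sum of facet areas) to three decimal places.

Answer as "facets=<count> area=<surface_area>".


facets=8 area=594.574

Extreme-point indices: [0, 1, 3, 4, 6, 7] — 6 of 8 on the boundary.

Area of each hull facet:
  f1: (p4, p7, p1) → 102.0779
  f2: (p4, p6, p7) → 89.7442
  f3: (p3, p7, p1) → 111.7739
  f4: (p3, p6, p1) → 102.5692
  f5: (p3, p6, p7) → 58.7239
  f6: (p0, p6, p1) → 15.9672
  f7: (p0, p4, p1) → 84.9504
  f8: (p0, p4, p6) → 28.7671
Σ area = 594.574

Check V−E+F: 6 − 12 + 8 = 2.


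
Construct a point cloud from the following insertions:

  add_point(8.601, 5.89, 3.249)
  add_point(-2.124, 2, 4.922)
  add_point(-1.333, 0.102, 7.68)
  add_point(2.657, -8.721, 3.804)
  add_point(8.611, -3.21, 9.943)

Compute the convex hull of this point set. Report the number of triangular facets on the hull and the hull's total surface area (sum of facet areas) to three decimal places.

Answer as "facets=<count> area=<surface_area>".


facets=6 area=265.432

Extreme-point indices: [0, 1, 2, 3, 4] — 5 of 5 on the boundary.

Triangle areas on the boundary:
  f1: (p3, p0, p1) → 67.7429
  f2: (p3, p0, p4) → 57.2905
  f3: (p2, p0, p1) → 19.7557
  f4: (p2, p0, p4) → 56.1536
  f5: (p2, p3, p1) → 17.3394
  f6: (p2, p3, p4) → 47.1503
Σ area = 265.432

Check V−E+F: 5 − 9 + 6 = 2.


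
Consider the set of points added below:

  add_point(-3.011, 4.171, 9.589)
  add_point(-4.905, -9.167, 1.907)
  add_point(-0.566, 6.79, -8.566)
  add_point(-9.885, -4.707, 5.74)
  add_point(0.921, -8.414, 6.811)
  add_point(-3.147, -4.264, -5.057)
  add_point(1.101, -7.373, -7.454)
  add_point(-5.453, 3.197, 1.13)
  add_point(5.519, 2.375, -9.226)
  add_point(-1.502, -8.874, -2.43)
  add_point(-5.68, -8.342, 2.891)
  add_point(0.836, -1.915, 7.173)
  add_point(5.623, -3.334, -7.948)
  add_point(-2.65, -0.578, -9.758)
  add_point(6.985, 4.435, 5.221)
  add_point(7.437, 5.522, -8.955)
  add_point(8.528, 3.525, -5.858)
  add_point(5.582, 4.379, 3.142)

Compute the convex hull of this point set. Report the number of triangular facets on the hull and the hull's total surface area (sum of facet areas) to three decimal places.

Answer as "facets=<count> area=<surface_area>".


Hull vertices (15/18): indices [0, 1, 2, 3, 4, 6, 7, 8, 9, 10, 12, 13, 14, 15, 16].

Per-facet area ½‖(b−a)×(c−a)‖:
  f1: (p7, p0, p3) → 43.8513
  f2: (p7, p0, p2) → 38.1782
  f3: (p4, p0, p3) → 64.1858
  f4: (p12, p15, p16) → 14.7272
  f5: (p12, p4, p16) → 62.4375
  f6: (p12, p4, p6) → 43.0874
  f7: (p13, p15, p2) → 31.2433
  f8: (p13, p12, p6) → 23.9307
  f9: (p13, p7, p3) → 58.0191
  f10: (p13, p7, p2) → 42.5000
  f11: (p14, p4, p16) → 79.8608
  f12: (p14, p4, p0) → 69.4677
  f13: (p14, p15, p16) → 15.0912
  f14: (p14, p0, p2) → 86.4118
  f15: (p14, p15, p2) → 57.5665
  f16: (p1, p13, p3) → 55.7949
  f17: (p1, p13, p6) → 45.2589
  f18: (p8, p12, p15) → 6.4043
  f19: (p8, p13, p15) → 10.0492
  f20: (p8, p13, p12) → 24.2794
  f21: (p10, p4, p3) → 22.4478
  f22: (p10, p1, p3) → 1.1888
  f23: (p10, p1, p4) → 5.7197
  f24: (p9, p4, p6) → 19.8761
  f25: (p9, p1, p6) → 4.4155
  f26: (p9, p1, p4) → 21.1135
Σ area = 947.107

Euler: V−E+F = 15−39+26 = 2.

facets=26 area=947.107


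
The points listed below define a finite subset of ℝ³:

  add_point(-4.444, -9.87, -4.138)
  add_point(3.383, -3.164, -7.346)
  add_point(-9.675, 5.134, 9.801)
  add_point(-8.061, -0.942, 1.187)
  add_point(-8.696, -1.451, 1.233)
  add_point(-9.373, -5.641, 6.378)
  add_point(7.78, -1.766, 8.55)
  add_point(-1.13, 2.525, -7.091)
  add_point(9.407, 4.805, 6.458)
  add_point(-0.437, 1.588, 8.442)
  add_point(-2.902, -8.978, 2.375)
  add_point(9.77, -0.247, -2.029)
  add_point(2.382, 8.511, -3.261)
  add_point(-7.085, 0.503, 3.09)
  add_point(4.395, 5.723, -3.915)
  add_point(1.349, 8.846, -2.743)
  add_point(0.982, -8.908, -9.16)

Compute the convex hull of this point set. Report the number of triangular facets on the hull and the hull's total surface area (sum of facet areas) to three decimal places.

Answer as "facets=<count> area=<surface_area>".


14 of the 17 inputs are extreme points: [0, 1, 2, 4, 5, 6, 7, 8, 10, 11, 12, 14, 15, 16].

Area of each hull facet:
  f1: (p7, p15, p2) → 68.9392
  f2: (p5, p6, p2) → 97.7514
  f3: (p10, p5, p0) → 26.3806
  f4: (p10, p5, p6) → 58.4943
  f5: (p8, p6, p11) → 34.2174
  f6: (p8, p15, p2) → 108.1995
  f7: (p8, p6, p2) → 66.2548
  f8: (p4, p7, p2) → 59.1547
  f9: (p4, p7, p0) → 61.0017
  f10: (p4, p5, p2) → 35.1535
  f11: (p4, p5, p0) → 36.1179
  f12: (p16, p7, p0) → 43.6869
  f13: (p16, p10, p0) → 22.2649
  f14: (p16, p6, p11) → 74.1544
  f15: (p16, p10, p6) → 85.7381
  f16: (p14, p8, p11) → 39.9742
  f17: (p12, p8, p15) → 7.3496
  f18: (p12, p14, p8) → 20.0132
  f19: (p12, p7, p15) → 4.7653
  f20: (p12, p14, p7) → 12.4791
  f21: (p1, p16, p7) → 20.7519
  f22: (p1, p14, p7) → 25.7343
  f23: (p1, p16, p11) → 19.4937
  f24: (p1, p14, p11) → 33.7487
Σ area = 1061.819

Euler: V−E+F = 14−36+24 = 2.

facets=24 area=1061.819


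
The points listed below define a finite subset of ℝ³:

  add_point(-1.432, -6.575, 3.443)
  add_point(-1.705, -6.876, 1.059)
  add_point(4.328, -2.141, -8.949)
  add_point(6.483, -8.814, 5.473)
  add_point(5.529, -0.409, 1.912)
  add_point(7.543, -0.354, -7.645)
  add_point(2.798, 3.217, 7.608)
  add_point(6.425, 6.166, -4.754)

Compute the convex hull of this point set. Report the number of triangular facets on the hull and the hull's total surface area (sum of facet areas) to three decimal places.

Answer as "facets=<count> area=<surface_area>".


Extreme-point indices: [0, 1, 2, 3, 5, 6, 7] — 7 of 8 on the boundary.

Facet areas (half cross-product norm):
  f1: (p7, p6, p1) → 83.0834
  f2: (p7, p3, p5) → 55.9011
  f3: (p7, p6, p3) → 84.3097
  f4: (p2, p3, p1) → 59.8691
  f5: (p2, p3, p5) → 30.5202
  f6: (p2, p7, p1) → 59.9316
  f7: (p2, p7, p5) → 12.7856
  f8: (p0, p3, p1) → 9.7442
  f9: (p0, p6, p1) → 11.9374
  f10: (p0, p6, p3) → 47.4651
Σ area = 455.548

Euler: V−E+F = 7−15+10 = 2.

facets=10 area=455.548


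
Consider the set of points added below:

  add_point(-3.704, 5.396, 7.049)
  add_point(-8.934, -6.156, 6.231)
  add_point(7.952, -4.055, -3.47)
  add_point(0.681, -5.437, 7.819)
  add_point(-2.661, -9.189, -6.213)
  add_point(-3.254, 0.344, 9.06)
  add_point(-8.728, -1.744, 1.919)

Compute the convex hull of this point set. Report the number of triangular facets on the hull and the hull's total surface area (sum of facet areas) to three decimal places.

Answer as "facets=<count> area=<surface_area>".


Points on the hull: [0, 1, 2, 3, 4, 5, 6] (7 of 7).

Triangle areas on the boundary:
  f1: (p4, p0, p2) → 108.4655
  f2: (p3, p0, p2) → 78.9435
  f3: (p3, p4, p1) → 66.9885
  f4: (p3, p4, p2) → 77.2298
  f5: (p6, p0, p1) → 30.8153
  f6: (p6, p4, p1) → 38.8006
  f7: (p6, p4, p0) → 54.9814
  f8: (p5, p0, p1) → 21.5153
  f9: (p5, p3, p1) → 30.8682
  f10: (p5, p3, p0) → 13.1391
Σ area = 521.747

Euler: V−E+F = 7−15+10 = 2.

facets=10 area=521.747


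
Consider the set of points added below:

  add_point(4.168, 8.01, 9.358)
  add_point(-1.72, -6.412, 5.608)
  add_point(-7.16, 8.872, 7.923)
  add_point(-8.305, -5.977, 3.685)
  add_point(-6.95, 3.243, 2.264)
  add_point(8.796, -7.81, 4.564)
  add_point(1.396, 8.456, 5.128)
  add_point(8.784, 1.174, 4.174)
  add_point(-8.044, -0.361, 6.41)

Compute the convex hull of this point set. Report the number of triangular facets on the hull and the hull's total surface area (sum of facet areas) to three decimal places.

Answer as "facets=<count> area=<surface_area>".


facets=14 area=594.651

Extreme-point indices: [0, 1, 2, 3, 4, 5, 6, 7, 8] — 9 of 9 on the boundary.

Facet areas (half cross-product norm):
  f1: (p4, p5, p3) → 81.1321
  f2: (p2, p4, p3) → 30.6870
  f3: (p1, p5, p3) → 13.8345
  f4: (p1, p0, p5) → 83.2765
  f5: (p7, p0, p5) → 32.1750
  f6: (p7, p4, p5) → 71.2018
  f7: (p8, p2, p0) → 53.7658
  f8: (p8, p1, p0) → 65.2285
  f9: (p8, p2, p3) → 8.4888
  f10: (p8, p1, p3) → 21.3536
  f11: (p6, p7, p0) → 24.5429
  f12: (p6, p7, p4) → 52.3418
  f13: (p6, p2, p0) → 22.0614
  f14: (p6, p2, p4) → 34.5615
Σ area = 594.651

Euler characteristic 9−21+14 = 2 ✓
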